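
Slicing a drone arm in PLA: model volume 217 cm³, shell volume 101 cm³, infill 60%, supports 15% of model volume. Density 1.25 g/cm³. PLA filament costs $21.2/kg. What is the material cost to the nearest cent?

Infill region = 217 − 101, so 116 cm³.
Infill deposited = 0.60 × 116 = 69.6 cm³.
Support = 0.15 × 217, so 32.55 cm³.
Deposited volume: 101 + 69.6 + 32.55 → 203.15 cm³.
Mass = 203.15 × 1.25 = 253.9375 g.
At $21.2/kg: 253.9375/1000 × 21.2 = $5.38.

$5.38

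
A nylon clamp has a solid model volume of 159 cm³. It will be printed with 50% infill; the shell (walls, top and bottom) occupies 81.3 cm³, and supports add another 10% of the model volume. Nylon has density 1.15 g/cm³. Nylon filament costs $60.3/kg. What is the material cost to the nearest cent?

Volume inside the shell = 159 − 81.3 = 77.7 cm³.
Infill volume = 0.50 × 77.7 = 38.85 cm³.
Support = 0.10 × 159, so 15.9 cm³.
Total printed volume = 81.3 + 38.85 + 15.9, so 136.05 cm³.
Mass = 136.05 × 1.15, so 156.4575 g.
Cost = 156.4575 g / 1000 × $60.3/kg = $9.43.

$9.43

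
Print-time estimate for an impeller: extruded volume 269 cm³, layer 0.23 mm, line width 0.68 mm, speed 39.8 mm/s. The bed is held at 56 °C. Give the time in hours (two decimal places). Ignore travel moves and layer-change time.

Bead cross-section = 0.23 × 0.68 = 0.1564 mm².
Total extruded path = 269000/0.1564 = 1719948.8 mm.
Print-move time = 1719948.8 / 39.8 = 43214.8 s.
Converting: 43214.8 s = 12.00 hours.

12.00 hours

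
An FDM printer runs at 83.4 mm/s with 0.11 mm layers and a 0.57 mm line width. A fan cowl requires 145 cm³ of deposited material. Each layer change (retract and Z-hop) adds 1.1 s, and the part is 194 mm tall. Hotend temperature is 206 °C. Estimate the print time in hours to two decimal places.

Line area = 0.11 × 0.57 = 0.0627 mm².
Path length: 145000 mm³ / 0.0627 mm² → 2312599.7 mm.
Time extruding: 2312599.7 / 83.4 → 27729 s.
Layers = ⌈194/0.11⌉ = 1764.
Layer-change overhead = 1764 × 1.1, so 1940.4 s.
Altogether 27729 + 1940.4 = 29669.4 s, i.e. 8.24 hours.

8.24 hours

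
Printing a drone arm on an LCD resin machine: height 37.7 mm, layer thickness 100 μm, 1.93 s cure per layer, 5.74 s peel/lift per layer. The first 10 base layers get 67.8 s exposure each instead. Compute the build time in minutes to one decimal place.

Layers = ⌈37.7/0.1⌉ = 377.
Burn-in layers = 10 × (67.8 + 5.74), so 735.4 s.
Normal layers: 367 × (1.93 + 5.74) → 2814.89 s.
Sum: 735.4 + 2814.89 = 3550.29 s → 59.2 minutes.

59.2 minutes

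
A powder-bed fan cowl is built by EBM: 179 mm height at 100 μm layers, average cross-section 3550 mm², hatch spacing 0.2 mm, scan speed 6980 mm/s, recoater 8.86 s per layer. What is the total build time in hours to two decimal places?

5.67 hours

Number of layers: 179 / 0.1 → 1790 (rounded up).
Per-layer scan distance: 3550 / 0.2 → 17750 mm.
Per-layer scan time: 17750 / 6980 → 2.543 s.
Layer cycle: 2.543 + 8.86 → 11.403 s.
Total: 1790 × 11.403 s = 20411.37 s → 5.67 hours.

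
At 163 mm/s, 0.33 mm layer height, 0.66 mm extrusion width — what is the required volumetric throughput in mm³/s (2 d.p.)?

Extrusion cross-section = 0.33 × 0.66 = 0.2178 mm².
Volumetric flow = 163 × 0.2178 = 35.50 mm³/s.

35.50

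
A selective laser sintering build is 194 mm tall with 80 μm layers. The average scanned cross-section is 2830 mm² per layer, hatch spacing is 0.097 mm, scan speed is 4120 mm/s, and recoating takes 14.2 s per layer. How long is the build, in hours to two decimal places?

Number of layers: 194 / 0.08 → 2425 (rounded up).
Hatch length per layer: 2830 / 0.097 → 29175.3 mm.
Laser time per layer = 29175.3 / 4120 = 7.0814 s.
Per-layer time: 7.0814 + 14.2 → 21.2814 s.
Total: 2425 × 21.2814 s = 51607.395 s → 14.34 hours.

14.34 hours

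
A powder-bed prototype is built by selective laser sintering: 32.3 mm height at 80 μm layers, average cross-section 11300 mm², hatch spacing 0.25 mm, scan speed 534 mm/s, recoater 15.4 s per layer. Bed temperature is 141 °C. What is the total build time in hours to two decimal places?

Layer count = ceil(32.3 / 0.08) = 404.
Per-layer scan distance: 11300 / 0.25 → 45200 mm.
Scan time per layer = 45200 / 534 = 84.6442 s.
Per-layer time = 84.6442 + 15.4 = 100.0442 s.
Build time = 404 × 100.0442 = 40417.8568 s = 11.23 hours.

11.23 hours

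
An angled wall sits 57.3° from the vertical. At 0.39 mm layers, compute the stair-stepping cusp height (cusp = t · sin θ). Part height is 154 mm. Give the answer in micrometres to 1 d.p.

328.2 μm

Cusp = layer height × sin(57.3°) = 0.39 × 0.8415 = 0.328185 mm = 328.2 μm.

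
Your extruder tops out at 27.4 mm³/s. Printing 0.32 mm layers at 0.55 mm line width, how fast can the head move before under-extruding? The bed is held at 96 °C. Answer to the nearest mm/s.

156 mm/s

A = 0.32 × 0.55, so 0.176 mm².
v_max = Q/A = 27.4/0.176 = 155.68 mm/s → 156 mm/s.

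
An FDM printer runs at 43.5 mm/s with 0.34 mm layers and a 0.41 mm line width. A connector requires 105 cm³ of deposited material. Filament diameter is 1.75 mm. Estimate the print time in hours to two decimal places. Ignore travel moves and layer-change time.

4.81 hours

Extrusion cross-section = 0.34 × 0.41, so 0.1394 mm².
Toolpath length = 105 cm³ / 0.1394 mm² = 105000 / 0.1394 = 753228.1 mm.
Time extruding: 753228.1 / 43.5 → 17315.6 s.
Converting: 17315.6 s = 4.81 hours.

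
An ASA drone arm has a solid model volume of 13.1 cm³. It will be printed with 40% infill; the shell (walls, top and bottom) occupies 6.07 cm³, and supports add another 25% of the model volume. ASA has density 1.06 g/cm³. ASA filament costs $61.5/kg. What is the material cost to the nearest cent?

Interior volume = 13.1 − 6.07 = 7.03 cm³.
Infill volume: 0.40 × 7.03 → 2.812 cm³.
Support = 0.25 × 13.1 = 3.275 cm³.
Deposited volume = 6.07 + 2.812 + 3.275, so 12.157 cm³.
Mass = 12.157 × 1.06 = 12.88642 g.
At $61.5/kg: 12.88642/1000 × 61.5 = $0.79.

$0.79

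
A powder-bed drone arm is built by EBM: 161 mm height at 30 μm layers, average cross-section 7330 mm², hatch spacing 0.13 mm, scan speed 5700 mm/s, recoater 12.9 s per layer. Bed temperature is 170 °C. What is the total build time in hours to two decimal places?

Layer count = ceil(161 / 0.03) = 5367.
Scan path per layer: 7330 / 0.13 → 56384.6 mm.
Beam time per layer = 56384.6 / 5700 = 9.892 s.
Time per layer: 9.892 + 12.9 → 22.792 s.
5367 layers × 22.792 s/layer = 122324.664 s, i.e. 33.98 hours.

33.98 hours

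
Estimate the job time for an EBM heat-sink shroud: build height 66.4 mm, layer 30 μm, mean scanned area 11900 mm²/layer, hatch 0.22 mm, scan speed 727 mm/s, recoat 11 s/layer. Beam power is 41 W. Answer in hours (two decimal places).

52.52 hours

Layer count = ceil(66.4 / 0.03) = 2214.
Scan path per layer: 11900 / 0.22 → 54090.9 mm.
Beam time per layer = 54090.9 / 727 = 74.4029 s.
Layer cycle = 74.4029 + 11, so 85.4029 s.
Build time = 2214 × 85.4029 = 189082.0206 s = 52.52 hours.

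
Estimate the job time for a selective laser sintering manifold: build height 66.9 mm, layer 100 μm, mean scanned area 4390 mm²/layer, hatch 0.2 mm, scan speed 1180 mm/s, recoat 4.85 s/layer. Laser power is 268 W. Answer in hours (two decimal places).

4.36 hours

Number of layers: 66.9 / 0.1 → 669 (rounded up).
Scan path per layer = 4390 / 0.2 = 21950 mm.
Laser time per layer = 21950 / 1180 = 18.6017 s.
Per-layer time = 18.6017 + 4.85, so 23.4517 s.
669 layers × 23.4517 s/layer = 15689.1873 s, i.e. 4.36 hours.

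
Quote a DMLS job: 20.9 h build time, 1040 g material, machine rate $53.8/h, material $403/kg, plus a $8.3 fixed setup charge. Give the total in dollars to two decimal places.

Machine-time cost = 53.8 × 20.9 = $1124.42.
Material charge = 403 × 1040/1000 = $419.12.
Total = 1124.42 + 419.12 + 8.3 = $1551.84.

$1551.84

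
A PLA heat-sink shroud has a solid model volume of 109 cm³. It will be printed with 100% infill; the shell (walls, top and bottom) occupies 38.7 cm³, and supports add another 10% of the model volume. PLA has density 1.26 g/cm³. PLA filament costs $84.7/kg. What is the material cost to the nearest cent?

$12.80

Interior volume: 109 − 38.7 → 70.3 cm³.
Infill volume = 1.00 × 70.3, so 70.3 cm³.
Support = 0.10 × 109 = 10.9 cm³.
Deposited volume: 38.7 + 70.3 + 10.9 → 119.9 cm³.
Mass: 119.9 × 1.26 → 151.074 g.
Cost = 151.074 g / 1000 × $84.7/kg = $12.80.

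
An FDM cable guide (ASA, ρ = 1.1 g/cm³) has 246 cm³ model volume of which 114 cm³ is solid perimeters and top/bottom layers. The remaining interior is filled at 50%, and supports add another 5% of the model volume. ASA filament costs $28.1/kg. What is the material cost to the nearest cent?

$5.94

Interior volume = 246 − 114, so 132 cm³.
Infill volume: 0.50 × 132 → 66 cm³.
Support: 0.05 × 246 → 12.3 cm³.
Deposited volume = 114 + 66 + 12.3 = 192.3 cm³.
Mass = 192.3 × 1.1, so 211.53 g.
At $28.1/kg: 211.53/1000 × 28.1 = $5.94.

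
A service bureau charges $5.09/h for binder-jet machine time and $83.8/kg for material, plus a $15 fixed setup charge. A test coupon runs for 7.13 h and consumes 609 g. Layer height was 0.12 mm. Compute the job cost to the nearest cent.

Machine cost = 5.09 × 7.13 = $36.2917.
Feedstock cost = 83.8 × 609/1000, so $51.0342.
Total = 36.2917 + 51.0342 + 15 = 102.3259 ≈ $102.33.

$102.33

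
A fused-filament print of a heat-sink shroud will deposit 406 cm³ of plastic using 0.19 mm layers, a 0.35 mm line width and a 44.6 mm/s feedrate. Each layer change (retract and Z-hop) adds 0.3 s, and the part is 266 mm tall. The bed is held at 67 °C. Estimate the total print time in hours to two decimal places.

Bead cross-section = 0.19 × 0.35, so 0.0665 mm².
Toolpath length = 406 cm³ / 0.0665 mm² = 406000 / 0.0665 = 6105263.2 mm.
Extrusion time = 6105263.2 / 44.6, so 136889.3 s.
Number of layers: 266 / 0.19 → 1400 (rounded up).
Layer-change overhead = 1400 × 0.3 = 420 s.
Altogether 136889.3 + 420 = 137309.3 s, i.e. 38.14 hours.

38.14 hours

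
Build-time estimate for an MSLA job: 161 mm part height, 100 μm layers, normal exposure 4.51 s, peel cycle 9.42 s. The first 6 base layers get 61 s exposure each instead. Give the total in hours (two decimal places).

Layer count = ceil(161 / 0.1) = 1610.
Bottom layers = 6 × (61 + 9.42), so 422.52 s.
Remaining layers = 1604 × (4.51 + 9.42), so 22343.72 s.
Sum: 422.52 + 22343.72 = 22766.24 s → 6.32 hours.

6.32 hours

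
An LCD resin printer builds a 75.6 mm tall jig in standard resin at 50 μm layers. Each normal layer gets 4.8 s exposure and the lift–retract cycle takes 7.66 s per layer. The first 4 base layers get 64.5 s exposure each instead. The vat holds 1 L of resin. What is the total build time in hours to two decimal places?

Layers = ⌈75.6/0.05⌉ = 1512.
Base layers = 4 × (64.5 + 7.66), so 288.64 s.
Remaining layers = 1508 × (4.8 + 7.66), so 18789.68 s.
Total = 288.64 + 18789.68 = 19078.32 s = 5.30 hours.

5.30 hours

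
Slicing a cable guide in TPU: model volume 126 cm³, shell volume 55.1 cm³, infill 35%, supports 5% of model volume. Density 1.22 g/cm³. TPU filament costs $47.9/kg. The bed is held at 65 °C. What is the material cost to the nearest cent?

$5.04

Volume inside the shell = 126 − 55.1, so 70.9 cm³.
Infill volume = 0.35 × 70.9 = 24.815 cm³.
Support = 0.05 × 126 = 6.3 cm³.
Deposited volume = 55.1 + 24.815 + 6.3, so 86.215 cm³.
Mass: 86.215 × 1.22 → 105.1823 g.
At $47.9/kg: 105.1823/1000 × 47.9 = $5.04.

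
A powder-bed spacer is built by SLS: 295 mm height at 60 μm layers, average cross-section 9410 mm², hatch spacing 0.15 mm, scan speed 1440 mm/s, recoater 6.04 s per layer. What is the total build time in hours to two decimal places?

Number of layers: 295 / 0.06 → 4917 (rounded up).
Scan path per layer: 9410 / 0.15 → 62733.3 mm.
Scan time per layer: 62733.3 / 1440 → 43.5648 s.
Time per layer = 43.5648 + 6.04, so 49.6048 s.
Total: 4917 × 49.6048 s = 243906.8016 s → 67.75 hours.

67.75 hours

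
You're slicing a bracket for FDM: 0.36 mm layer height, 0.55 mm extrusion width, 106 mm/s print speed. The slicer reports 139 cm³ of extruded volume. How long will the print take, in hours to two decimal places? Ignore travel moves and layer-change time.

Bead cross-section = 0.36 × 0.55 = 0.198 mm².
Total extruded path = 139000/0.198 = 702020.2 mm.
Extrusion time = 702020.2 / 106 = 6622.8 s.
In the requested units: 6622.8 s = 1.84 hours.

1.84 hours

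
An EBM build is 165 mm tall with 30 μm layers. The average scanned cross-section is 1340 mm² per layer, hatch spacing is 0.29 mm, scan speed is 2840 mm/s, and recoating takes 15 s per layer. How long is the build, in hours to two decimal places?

Layer count = ceil(165 / 0.03) = 5500.
Hatch length per layer: 1340 / 0.29 → 4620.7 mm.
Per-layer scan time = 4620.7 / 2840 = 1.627 s.
Per-layer time = 1.627 + 15, so 16.627 s.
5500 layers × 16.627 s/layer = 91448.5 s, i.e. 25.40 hours.

25.40 hours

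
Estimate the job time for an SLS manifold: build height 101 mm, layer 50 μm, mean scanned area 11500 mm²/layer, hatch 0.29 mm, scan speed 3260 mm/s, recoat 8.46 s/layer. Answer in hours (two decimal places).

Layers = ⌈101/0.05⌉ = 2020.
Hatch length per layer = 11500 / 0.29 = 39655.2 mm.
Scan time per layer: 39655.2 / 3260 → 12.1642 s.
Time per layer = 12.1642 + 8.46, so 20.6242 s.
2020 layers × 20.6242 s/layer = 41660.884 s, i.e. 11.57 hours.

11.57 hours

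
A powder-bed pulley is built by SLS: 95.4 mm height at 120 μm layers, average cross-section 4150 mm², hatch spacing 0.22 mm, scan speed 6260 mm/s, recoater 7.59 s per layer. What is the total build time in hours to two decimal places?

Number of layers: 95.4 / 0.12 → 795 (rounded up).
Scan path per layer = 4150 / 0.22, so 18863.6 mm.
Laser time per layer: 18863.6 / 6260 → 3.0134 s.
Time per layer = 3.0134 + 7.59 = 10.6034 s.
Total: 795 × 10.6034 s = 8429.703 s → 2.34 hours.

2.34 hours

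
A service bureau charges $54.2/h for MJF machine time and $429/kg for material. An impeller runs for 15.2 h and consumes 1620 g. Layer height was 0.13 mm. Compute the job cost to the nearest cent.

$1518.82

Machine-time cost = 54.2 × 15.2, so $823.84.
Material charge = 429 × 1620/1000 = $694.98.
Total = 823.84 + 694.98 = $1518.82.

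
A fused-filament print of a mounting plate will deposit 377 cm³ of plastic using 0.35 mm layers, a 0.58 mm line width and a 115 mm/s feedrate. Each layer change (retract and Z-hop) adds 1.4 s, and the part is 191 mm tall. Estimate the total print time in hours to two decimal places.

Line area = 0.35 × 0.58 = 0.203 mm².
Path length: 377000 mm³ / 0.203 mm² → 1857142.9 mm.
Time extruding: 1857142.9 / 115 → 16149.1 s.
Layer count = ceil(191 / 0.35) = 546.
Non-print overhead: 546 × 1.4 → 764.4 s.
Total = 16149.1 + 764.4 = 16913.5 s = 4.70 hours.

4.70 hours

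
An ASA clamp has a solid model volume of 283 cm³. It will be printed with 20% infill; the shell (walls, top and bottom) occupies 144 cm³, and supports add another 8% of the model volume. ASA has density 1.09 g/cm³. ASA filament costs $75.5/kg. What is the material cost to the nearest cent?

$16.00

Volume inside the shell = 283 − 144 = 139 cm³.
Infill deposited = 0.20 × 139 = 27.8 cm³.
Support = 0.08 × 283, so 22.64 cm³.
Total printed volume: 144 + 27.8 + 22.64 → 194.44 cm³.
Mass = 194.44 × 1.09, so 211.9396 g.
Cost = 211.9396 g / 1000 × $75.5/kg = $16.00.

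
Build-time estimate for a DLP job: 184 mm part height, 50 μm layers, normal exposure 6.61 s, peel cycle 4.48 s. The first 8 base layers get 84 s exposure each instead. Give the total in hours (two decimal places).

11.51 hours

Layer count = ceil(184 / 0.05) = 3680.
Bottom layers = 8 × (84 + 4.48), so 707.84 s.
Remaining layers: 3672 × (6.61 + 4.48) → 40722.48 s.
Total = 707.84 + 40722.48 = 41430.32 s = 11.51 hours.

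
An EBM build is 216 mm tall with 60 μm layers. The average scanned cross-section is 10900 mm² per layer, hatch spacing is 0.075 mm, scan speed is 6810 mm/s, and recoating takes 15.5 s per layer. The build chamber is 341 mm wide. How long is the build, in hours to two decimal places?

36.84 hours

Number of layers: 216 / 0.06 → 3600 (rounded up).
Scan path per layer = 10900 / 0.075, so 145333.3 mm.
Beam time per layer: 145333.3 / 6810 → 21.3412 s.
Layer cycle: 21.3412 + 15.5 → 36.8412 s.
Build time = 3600 × 36.8412 = 132628.32 s = 36.84 hours.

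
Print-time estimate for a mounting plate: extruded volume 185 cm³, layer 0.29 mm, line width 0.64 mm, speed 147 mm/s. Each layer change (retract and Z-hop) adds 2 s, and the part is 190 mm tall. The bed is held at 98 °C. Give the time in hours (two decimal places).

2.25 hours

Bead cross-section = 0.29 × 0.64, so 0.1856 mm².
Total extruded path = 185000/0.1856 = 996767.2 mm.
Time extruding = 996767.2 / 147 = 6780.7 s.
Number of layers: 190 / 0.29 → 656 (rounded up).
Z-hop total: 656 × 2 → 1312 s.
Altogether 6780.7 + 1312 = 8092.7 s, i.e. 2.25 hours.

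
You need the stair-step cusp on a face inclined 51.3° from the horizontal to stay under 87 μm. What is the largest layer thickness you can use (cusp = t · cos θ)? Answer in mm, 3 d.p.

0.139 mm

t = h_c / cos θ = 0.087 / 0.6252 = 0.139 mm.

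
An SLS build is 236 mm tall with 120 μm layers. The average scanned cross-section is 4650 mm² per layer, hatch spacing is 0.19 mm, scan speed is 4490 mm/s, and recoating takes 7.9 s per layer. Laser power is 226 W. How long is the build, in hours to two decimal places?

Layers = ⌈236/0.12⌉ = 1967.
Per-layer scan distance: 4650 / 0.19 → 24473.7 mm.
Laser time per layer: 24473.7 / 4490 → 5.4507 s.
Layer cycle = 5.4507 + 7.9, so 13.3507 s.
1967 layers × 13.3507 s/layer = 26260.8269 s, i.e. 7.29 hours.

7.29 hours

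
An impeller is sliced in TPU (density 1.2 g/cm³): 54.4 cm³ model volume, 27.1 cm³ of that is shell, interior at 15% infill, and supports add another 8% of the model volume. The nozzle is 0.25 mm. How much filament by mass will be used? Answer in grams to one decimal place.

Interior volume = 54.4 − 27.1, so 27.3 cm³.
Infill volume: 0.15 × 27.3 → 4.095 cm³.
Support: 0.08 × 54.4 → 4.352 cm³.
Total printed volume = 27.1 + 4.095 + 4.352 = 35.547 cm³.
Mass = 35.547 × 1.2 = 42.6564 g.

42.7 g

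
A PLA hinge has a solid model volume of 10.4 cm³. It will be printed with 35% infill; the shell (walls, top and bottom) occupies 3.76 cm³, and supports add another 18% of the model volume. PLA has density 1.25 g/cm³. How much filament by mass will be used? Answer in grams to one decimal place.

9.9 g

Volume inside the shell = 10.4 − 3.76, so 6.64 cm³.
Deposited infill: 0.35 × 6.64 → 2.324 cm³.
Support: 0.18 × 10.4 → 1.872 cm³.
Total extruded: 3.76 + 2.324 + 1.872 → 7.956 cm³.
Mass = 7.956 × 1.25 = 9.945 g.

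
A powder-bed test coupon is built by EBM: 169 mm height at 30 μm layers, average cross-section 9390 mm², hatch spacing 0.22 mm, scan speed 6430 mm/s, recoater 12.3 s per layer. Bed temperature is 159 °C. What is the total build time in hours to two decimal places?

29.64 hours

Layers = ⌈169/0.03⌉ = 5634.
Hatch length per layer: 9390 / 0.22 → 42681.8 mm.
Scan time per layer = 42681.8 / 6430, so 6.6379 s.
Per-layer time = 6.6379 + 12.3, so 18.9379 s.
Total: 5634 × 18.9379 s = 106696.1286 s → 29.64 hours.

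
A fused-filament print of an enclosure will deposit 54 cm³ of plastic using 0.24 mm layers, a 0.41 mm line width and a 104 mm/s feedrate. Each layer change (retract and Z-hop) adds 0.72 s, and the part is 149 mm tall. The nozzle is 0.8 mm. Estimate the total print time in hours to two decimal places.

1.59 hours

Extrusion cross-section: 0.24 × 0.41 → 0.0984 mm².
Path length: 54000 mm³ / 0.0984 mm² → 548780.5 mm.
Extrusion time = 548780.5 / 104, so 5276.7 s.
Layer count = ceil(149 / 0.24) = 621.
Layer-change overhead = 621 × 0.72 = 447.12 s.
Altogether 5276.7 + 447.12 = 5723.82 s, i.e. 1.59 hours.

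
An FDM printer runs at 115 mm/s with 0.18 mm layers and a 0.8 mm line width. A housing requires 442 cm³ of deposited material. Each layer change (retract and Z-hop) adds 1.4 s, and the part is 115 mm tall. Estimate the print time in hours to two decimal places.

7.66 hours

Bead cross-section = 0.18 × 0.8 = 0.144 mm².
Toolpath length = 442 cm³ / 0.144 mm² = 442000 / 0.144 = 3069444.4 mm.
Print-move time: 3069444.4 / 115 → 26690.8 s.
Number of layers: 115 / 0.18 → 639 (rounded up).
Layer-change overhead: 639 × 1.4 → 894.6 s.
Total = 26690.8 + 894.6 = 27585.4 s = 7.66 hours.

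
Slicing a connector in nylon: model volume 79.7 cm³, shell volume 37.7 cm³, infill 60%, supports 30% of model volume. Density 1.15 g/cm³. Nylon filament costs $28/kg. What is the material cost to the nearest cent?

$2.80

Infill region = 79.7 − 37.7 = 42 cm³.
Infill deposited = 0.60 × 42, so 25.2 cm³.
Support = 0.30 × 79.7 = 23.91 cm³.
Total extruded = 37.7 + 25.2 + 23.91, so 86.81 cm³.
Mass = 86.81 × 1.15 = 99.8315 g.
At $28/kg: 99.8315/1000 × 28 = $2.80.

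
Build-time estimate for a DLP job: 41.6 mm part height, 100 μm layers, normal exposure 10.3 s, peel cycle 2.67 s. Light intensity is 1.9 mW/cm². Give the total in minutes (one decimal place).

Number of layers: 41.6 / 0.1 → 416 (rounded up).
Cycle time: 10.3 + 2.67 → 12.97 s.
Build time: 416 × 12.97 s = 5395.52 s, i.e. 89.9 minutes.

89.9 minutes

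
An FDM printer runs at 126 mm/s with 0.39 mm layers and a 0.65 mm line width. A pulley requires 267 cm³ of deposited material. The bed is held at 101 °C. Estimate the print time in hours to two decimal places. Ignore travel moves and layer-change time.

2.32 hours

Extrusion cross-section = 0.39 × 0.65 = 0.2535 mm².
Total extruded path = 267000/0.2535 = 1053254.4 mm.
Time extruding = 1053254.4 / 126 = 8359.2 s.
That's 8359.2 s → 2.32 hours.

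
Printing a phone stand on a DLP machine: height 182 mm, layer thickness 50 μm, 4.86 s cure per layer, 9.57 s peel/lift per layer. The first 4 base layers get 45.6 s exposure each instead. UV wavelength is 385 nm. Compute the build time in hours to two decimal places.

Layer count = ceil(182 / 0.05) = 3640.
Bottom layers: 4 × (45.6 + 9.57) → 220.68 s.
Regular layers = 3636 × (4.86 + 9.57) = 52467.48 s.
Total = 220.68 + 52467.48 = 52688.16 s = 14.64 hours.

14.64 hours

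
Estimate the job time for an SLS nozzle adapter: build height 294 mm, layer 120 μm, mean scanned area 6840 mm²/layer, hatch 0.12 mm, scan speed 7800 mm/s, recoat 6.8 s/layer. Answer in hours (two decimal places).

9.60 hours

Layers = ⌈294/0.12⌉ = 2450.
Hatch length per layer = 6840 / 0.12, so 57000 mm.
Laser time per layer: 57000 / 7800 → 7.3077 s.
Time per layer = 7.3077 + 6.8, so 14.1077 s.
Total: 2450 × 14.1077 s = 34563.865 s → 9.60 hours.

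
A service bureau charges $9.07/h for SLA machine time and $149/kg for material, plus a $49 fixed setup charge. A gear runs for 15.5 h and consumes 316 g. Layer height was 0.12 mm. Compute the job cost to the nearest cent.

$236.67

Machine cost: 9.07 × 15.5 → $140.585.
Material cost = 149 × 316/1000 = $47.084.
Adding setup: 140.585 + 47.084 + 49 → 236.669 ≈ $236.67.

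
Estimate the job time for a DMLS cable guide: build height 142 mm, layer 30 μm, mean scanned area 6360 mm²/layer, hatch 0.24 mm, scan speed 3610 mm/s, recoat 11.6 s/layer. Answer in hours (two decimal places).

Layers = ⌈142/0.03⌉ = 4734.
Hatch length per layer = 6360 / 0.24 = 26500 mm.
Per-layer scan time: 26500 / 3610 → 7.3407 s.
Layer cycle = 7.3407 + 11.6, so 18.9407 s.
Total: 4734 × 18.9407 s = 89665.2738 s → 24.91 hours.

24.91 hours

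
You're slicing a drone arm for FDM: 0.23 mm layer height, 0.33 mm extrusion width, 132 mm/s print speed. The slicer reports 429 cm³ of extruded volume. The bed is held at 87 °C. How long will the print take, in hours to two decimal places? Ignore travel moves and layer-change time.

Bead cross-section = 0.23 × 0.33 = 0.0759 mm².
Toolpath length = 429 cm³ / 0.0759 mm² = 429000 / 0.0759 = 5652173.9 mm.
Extrusion time = 5652173.9 / 132, so 42819.5 s.
42819.5 s = 11.89 hours.

11.89 hours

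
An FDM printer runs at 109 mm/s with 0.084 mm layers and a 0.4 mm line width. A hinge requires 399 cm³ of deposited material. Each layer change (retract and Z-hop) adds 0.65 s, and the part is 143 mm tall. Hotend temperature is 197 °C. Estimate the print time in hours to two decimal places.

Extrusion cross-section: 0.084 × 0.4 → 0.0336 mm².
Total extruded path = 399000/0.0336 = 11875000 mm.
Extrusion time = 11875000 / 109 = 108945 s.
Layer count = ceil(143 / 0.084) = 1703.
Layer-change overhead: 1703 × 0.65 → 1106.95 s.
Altogether 108945 + 1106.95 = 110051.95 s, i.e. 30.57 hours.

30.57 hours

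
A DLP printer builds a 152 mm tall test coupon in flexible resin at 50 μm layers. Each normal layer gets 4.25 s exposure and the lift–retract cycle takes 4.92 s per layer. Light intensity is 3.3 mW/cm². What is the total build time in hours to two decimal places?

7.74 hours

Number of layers: 152 / 0.05 → 3040 (rounded up).
Cycle time = 4.25 + 4.92, so 9.17 s.
Build time: 3040 × 9.17 s = 27876.8 s, i.e. 7.74 hours.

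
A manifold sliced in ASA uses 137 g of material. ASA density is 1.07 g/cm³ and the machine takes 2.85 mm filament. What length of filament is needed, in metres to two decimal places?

20.07 m

Volume = 137 g / 1.07 g·cm⁻³ = 128.0374 cm³ = 128037.4 mm³.
Filament cross-section = π × (2.85/2)² = 6.3794 mm².
Length = 128037.4 / 6.3794 = 20070.45 mm = 20.07 m.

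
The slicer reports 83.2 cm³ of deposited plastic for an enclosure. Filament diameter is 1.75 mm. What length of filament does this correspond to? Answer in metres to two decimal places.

34.59 m

A = π r² = π × 0.875² = 2.4053 mm².
L = 83200 mm³ / 2.4053 mm² = 34590.28 mm, i.e. 34.59 m.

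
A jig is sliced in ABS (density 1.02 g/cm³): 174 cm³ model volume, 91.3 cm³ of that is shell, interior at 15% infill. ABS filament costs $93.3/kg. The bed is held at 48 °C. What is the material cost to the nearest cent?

$9.87

Infill region = 174 − 91.3 = 82.7 cm³.
Infill deposited = 0.15 × 82.7, so 12.405 cm³.
Deposited volume: 91.3 + 12.405 → 103.705 cm³.
Mass = 103.705 × 1.02 = 105.7791 g.
Cost = 105.7791 g / 1000 × $93.3/kg = $9.87.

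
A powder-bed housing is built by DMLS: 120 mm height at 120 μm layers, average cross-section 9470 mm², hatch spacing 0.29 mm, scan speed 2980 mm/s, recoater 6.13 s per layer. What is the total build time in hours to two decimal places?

Layers = ⌈120/0.12⌉ = 1000.
Per-layer scan distance = 9470 / 0.29 = 32655.2 mm.
Per-layer scan time: 32655.2 / 2980 → 10.9581 s.
Time per layer: 10.9581 + 6.13 → 17.0881 s.
Build time = 1000 × 17.0881 = 17088.1 s = 4.75 hours.

4.75 hours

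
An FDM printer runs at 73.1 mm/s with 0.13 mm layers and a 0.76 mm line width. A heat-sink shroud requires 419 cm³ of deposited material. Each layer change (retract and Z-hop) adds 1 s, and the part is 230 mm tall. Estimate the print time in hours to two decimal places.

Extrusion cross-section = 0.13 × 0.76 = 0.0988 mm².
Toolpath length = 419 cm³ / 0.0988 mm² = 419000 / 0.0988 = 4240890.7 mm.
Print-move time = 4240890.7 / 73.1 = 58014.9 s.
Number of layers: 230 / 0.13 → 1770 (rounded up).
Layer-change overhead = 1770 × 1 = 1770 s.
Altogether 58014.9 + 1770 = 59784.9 s, i.e. 16.61 hours.

16.61 hours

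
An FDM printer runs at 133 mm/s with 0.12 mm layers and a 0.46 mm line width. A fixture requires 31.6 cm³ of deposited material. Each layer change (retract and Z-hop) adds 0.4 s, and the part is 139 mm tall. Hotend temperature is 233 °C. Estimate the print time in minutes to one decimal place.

Bead cross-section = 0.12 × 0.46 = 0.0552 mm².
Total extruded path = 31600/0.0552 = 572463.8 mm.
Print-move time = 572463.8 / 133 = 4304.2 s.
Layers = ⌈139/0.12⌉ = 1159.
Z-hop total: 1159 × 0.4 → 463.6 s.
Altogether 4304.2 + 463.6 = 4767.8 s, i.e. 79.5 minutes.

79.5 minutes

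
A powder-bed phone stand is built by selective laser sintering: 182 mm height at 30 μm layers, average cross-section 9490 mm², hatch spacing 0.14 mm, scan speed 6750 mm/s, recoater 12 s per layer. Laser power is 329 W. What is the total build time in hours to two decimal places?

Layer count = ceil(182 / 0.03) = 6067.
Scan path per layer = 9490 / 0.14 = 67785.7 mm.
Per-layer scan time: 67785.7 / 6750 → 10.0423 s.
Time per layer = 10.0423 + 12 = 22.0423 s.
Build time = 6067 × 22.0423 = 133730.6341 s = 37.15 hours.

37.15 hours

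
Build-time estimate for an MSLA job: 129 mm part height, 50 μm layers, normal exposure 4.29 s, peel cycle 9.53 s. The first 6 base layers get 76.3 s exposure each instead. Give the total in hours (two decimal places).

Layers = ⌈129/0.05⌉ = 2580.
Bottom layers = 6 × (76.3 + 9.53) = 514.98 s.
Regular layers = 2574 × (4.29 + 9.53), so 35572.68 s.
Sum: 514.98 + 35572.68 = 36087.66 s → 10.02 hours.

10.02 hours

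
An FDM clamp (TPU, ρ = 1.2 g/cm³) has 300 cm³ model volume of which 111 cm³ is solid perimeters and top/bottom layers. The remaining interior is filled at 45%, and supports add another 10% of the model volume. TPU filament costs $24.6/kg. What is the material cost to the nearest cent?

$6.67

Interior volume = 300 − 111 = 189 cm³.
Deposited infill = 0.45 × 189 = 85.05 cm³.
Support = 0.10 × 300 = 30 cm³.
Total extruded = 111 + 85.05 + 30 = 226.05 cm³.
Mass = 226.05 × 1.2 = 271.26 g.
At $24.6/kg: 271.26/1000 × 24.6 = $6.67.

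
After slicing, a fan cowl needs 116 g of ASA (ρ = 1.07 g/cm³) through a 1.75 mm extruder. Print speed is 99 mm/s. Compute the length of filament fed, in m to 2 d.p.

Volume = 116 g / 1.07 g·cm⁻³ = 108.4112 cm³ = 108411.2 mm³.
A = π r² = π × 0.875² = 2.4053 mm².
Length = 108411.2 / 2.4053 = 45071.8 mm = 45.07 m.

45.07 m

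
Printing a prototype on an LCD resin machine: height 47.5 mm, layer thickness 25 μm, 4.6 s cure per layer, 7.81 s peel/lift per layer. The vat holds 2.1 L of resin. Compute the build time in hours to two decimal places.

6.55 hours

Layer count = ceil(47.5 / 0.025) = 1900.
Cycle time: 4.6 + 7.81 → 12.41 s.
Build time: 1900 × 12.41 s = 23579 s, i.e. 6.55 hours.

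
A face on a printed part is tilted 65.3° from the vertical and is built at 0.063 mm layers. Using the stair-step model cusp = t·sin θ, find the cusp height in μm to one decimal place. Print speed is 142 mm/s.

57.2 μm

Cusp = layer height × sin(65.3°) = 0.063 × 0.9085 = 0.057236 mm = 57.2 μm.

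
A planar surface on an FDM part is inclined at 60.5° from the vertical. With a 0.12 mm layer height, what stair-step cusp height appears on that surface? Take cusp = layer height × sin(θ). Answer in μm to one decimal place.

104.4 μm

Cusp = layer height × sin(60.5°) = 0.12 × 0.8704 = 0.104448 mm = 104.4 μm.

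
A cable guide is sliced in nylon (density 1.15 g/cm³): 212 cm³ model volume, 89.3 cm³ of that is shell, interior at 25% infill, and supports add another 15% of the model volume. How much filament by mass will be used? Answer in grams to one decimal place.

174.5 g

Volume inside the shell: 212 − 89.3 → 122.7 cm³.
Infill volume = 0.25 × 122.7 = 30.675 cm³.
Support = 0.15 × 212, so 31.8 cm³.
Deposited volume = 89.3 + 30.675 + 31.8 = 151.775 cm³.
Mass = 151.775 × 1.15 = 174.54125 g.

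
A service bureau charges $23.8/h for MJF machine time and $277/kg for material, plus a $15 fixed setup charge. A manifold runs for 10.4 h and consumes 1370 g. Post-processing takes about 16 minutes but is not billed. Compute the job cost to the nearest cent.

$642.01

Time charge = 23.8 × 10.4, so $247.52.
Feedstock cost = 277 × 1370/1000 = $379.49.
Total = 247.52 + 379.49 + 15 = $642.01.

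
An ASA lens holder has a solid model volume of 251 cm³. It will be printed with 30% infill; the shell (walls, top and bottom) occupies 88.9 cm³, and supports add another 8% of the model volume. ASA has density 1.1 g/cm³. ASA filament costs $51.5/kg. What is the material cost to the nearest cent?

$8.93

Volume inside the shell: 251 − 88.9 → 162.1 cm³.
Infill deposited: 0.30 × 162.1 → 48.63 cm³.
Support = 0.08 × 251, so 20.08 cm³.
Total extruded: 88.9 + 48.63 + 20.08 → 157.61 cm³.
Mass = 157.61 × 1.1 = 173.371 g.
Cost = 173.371 g / 1000 × $51.5/kg = $8.93.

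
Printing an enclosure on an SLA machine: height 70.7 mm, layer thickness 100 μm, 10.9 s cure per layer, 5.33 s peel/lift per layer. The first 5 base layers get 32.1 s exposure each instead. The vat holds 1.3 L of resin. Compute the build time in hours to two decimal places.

Number of layers: 70.7 / 0.1 → 707 (rounded up).
Bottom layers = 5 × (32.1 + 5.33), so 187.15 s.
Normal layers = 702 × (10.9 + 5.33), so 11393.46 s.
Sum: 187.15 + 11393.46 = 11580.61 s → 3.22 hours.

3.22 hours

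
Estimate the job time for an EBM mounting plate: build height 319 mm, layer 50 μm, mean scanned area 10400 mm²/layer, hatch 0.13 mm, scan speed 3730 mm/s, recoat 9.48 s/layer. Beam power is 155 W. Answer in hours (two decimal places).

Number of layers: 319 / 0.05 → 6380 (rounded up).
Scan path per layer: 10400 / 0.13 → 80000 mm.
Beam time per layer = 80000 / 3730 = 21.4477 s.
Time per layer = 21.4477 + 9.48 = 30.9277 s.
Build time = 6380 × 30.9277 = 197318.726 s = 54.81 hours.

54.81 hours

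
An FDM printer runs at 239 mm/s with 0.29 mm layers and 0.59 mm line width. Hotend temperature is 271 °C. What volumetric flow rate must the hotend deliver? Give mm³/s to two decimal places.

40.89

A = 0.29 × 0.59 = 0.1711 mm².
Volumetric flow = 239 × 0.1711 = 40.89 mm³/s.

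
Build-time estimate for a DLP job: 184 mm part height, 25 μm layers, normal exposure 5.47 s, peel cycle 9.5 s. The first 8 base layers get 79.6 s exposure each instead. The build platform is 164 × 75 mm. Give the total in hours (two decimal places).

Number of layers: 184 / 0.025 → 7360 (rounded up).
Base layers = 8 × (79.6 + 9.5), so 712.8 s.
Normal layers = 7352 × (5.47 + 9.5), so 110059.44 s.
Sum: 712.8 + 110059.44 = 110772.24 s → 30.77 hours.

30.77 hours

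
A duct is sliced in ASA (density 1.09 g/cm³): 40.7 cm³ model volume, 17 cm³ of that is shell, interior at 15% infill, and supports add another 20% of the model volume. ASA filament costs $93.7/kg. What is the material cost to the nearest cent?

$2.93

Interior volume = 40.7 − 17 = 23.7 cm³.
Deposited infill = 0.15 × 23.7 = 3.555 cm³.
Support = 0.20 × 40.7, so 8.14 cm³.
Total printed volume: 17 + 3.555 + 8.14 → 28.695 cm³.
Mass = 28.695 × 1.09 = 31.27755 g.
Cost = 31.27755 g / 1000 × $93.7/kg = $2.93.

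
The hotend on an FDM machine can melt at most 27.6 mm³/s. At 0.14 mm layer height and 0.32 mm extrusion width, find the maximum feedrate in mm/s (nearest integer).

616 mm/s

A = 0.14 × 0.32, so 0.0448 mm².
Max speed = 27.6 / 0.0448 = 616.07 ≈ 616 mm/s.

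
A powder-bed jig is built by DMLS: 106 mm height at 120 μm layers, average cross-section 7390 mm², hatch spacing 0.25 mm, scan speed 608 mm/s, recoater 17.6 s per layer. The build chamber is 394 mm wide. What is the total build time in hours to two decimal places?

Layer count = ceil(106 / 0.12) = 884.
Scan path per layer = 7390 / 0.25 = 29560 mm.
Laser time per layer = 29560 / 608 = 48.6184 s.
Time per layer: 48.6184 + 17.6 → 66.2184 s.
Total: 884 × 66.2184 s = 58537.0656 s → 16.26 hours.

16.26 hours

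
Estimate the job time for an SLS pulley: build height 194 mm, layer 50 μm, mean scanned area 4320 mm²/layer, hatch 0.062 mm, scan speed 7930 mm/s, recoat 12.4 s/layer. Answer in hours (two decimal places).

Layer count = ceil(194 / 0.05) = 3880.
Hatch length per layer: 4320 / 0.062 → 69677.4 mm.
Scan time per layer: 69677.4 / 7930 → 8.7866 s.
Per-layer time = 8.7866 + 12.4 = 21.1866 s.
Build time = 3880 × 21.1866 = 82204.008 s = 22.83 hours.

22.83 hours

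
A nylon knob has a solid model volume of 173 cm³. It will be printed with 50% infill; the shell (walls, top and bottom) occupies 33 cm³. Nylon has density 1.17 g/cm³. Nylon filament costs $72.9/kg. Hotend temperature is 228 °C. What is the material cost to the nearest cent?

$8.79

Volume inside the shell = 173 − 33 = 140 cm³.
Infill volume: 0.50 × 140 → 70 cm³.
Total extruded = 33 + 70 = 103 cm³.
Mass = 103 × 1.17 = 120.51 g.
At $72.9/kg: 120.51/1000 × 72.9 = $8.79.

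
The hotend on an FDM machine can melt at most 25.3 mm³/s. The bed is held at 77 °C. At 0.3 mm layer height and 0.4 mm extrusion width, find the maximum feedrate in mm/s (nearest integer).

Bead cross-section = 0.3 × 0.4, so 0.12 mm².
v_max = Q/A = 25.3/0.12 = 210.83 mm/s → 211 mm/s.

211 mm/s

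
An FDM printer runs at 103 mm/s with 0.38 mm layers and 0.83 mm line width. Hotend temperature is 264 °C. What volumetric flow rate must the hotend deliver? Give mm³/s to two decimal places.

Extrusion cross-section: 0.38 × 0.83 → 0.3154 mm².
Volumetric flow = 103 × 0.3154 = 32.49 mm³/s.

32.49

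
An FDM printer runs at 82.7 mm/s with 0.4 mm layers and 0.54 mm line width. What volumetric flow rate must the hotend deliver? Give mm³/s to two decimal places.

17.86

A = 0.4 × 0.54, so 0.216 mm².
Volumetric flow = 82.7 × 0.216 = 17.86 mm³/s.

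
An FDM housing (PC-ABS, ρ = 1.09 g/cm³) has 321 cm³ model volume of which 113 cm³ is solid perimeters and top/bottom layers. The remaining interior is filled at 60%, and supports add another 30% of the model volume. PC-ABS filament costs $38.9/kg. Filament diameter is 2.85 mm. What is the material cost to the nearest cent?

$14.17

Interior volume = 321 − 113, so 208 cm³.
Infill volume = 0.60 × 208, so 124.8 cm³.
Support: 0.30 × 321 → 96.3 cm³.
Deposited volume = 113 + 124.8 + 96.3 = 334.1 cm³.
Mass: 334.1 × 1.09 → 364.169 g.
At $38.9/kg: 364.169/1000 × 38.9 = $14.17.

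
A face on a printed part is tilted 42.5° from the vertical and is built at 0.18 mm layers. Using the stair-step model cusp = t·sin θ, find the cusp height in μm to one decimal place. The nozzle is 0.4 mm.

121.6 μm

Cusp = layer height × sin(42.5°) = 0.18 × 0.6756 = 0.121608 mm = 121.6 μm.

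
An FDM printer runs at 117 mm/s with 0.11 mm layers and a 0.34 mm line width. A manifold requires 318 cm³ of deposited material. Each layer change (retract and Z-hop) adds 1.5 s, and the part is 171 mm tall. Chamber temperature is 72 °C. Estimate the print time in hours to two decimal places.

Line area = 0.11 × 0.34, so 0.0374 mm².
Toolpath length = 318 cm³ / 0.0374 mm² = 318000 / 0.0374 = 8502673.8 mm.
Time extruding = 8502673.8 / 117, so 72672.4 s.
Layers = ⌈171/0.11⌉ = 1555.
Non-print overhead: 1555 × 1.5 → 2332.5 s.
Total = 72672.4 + 2332.5 = 75004.9 s = 20.83 hours.

20.83 hours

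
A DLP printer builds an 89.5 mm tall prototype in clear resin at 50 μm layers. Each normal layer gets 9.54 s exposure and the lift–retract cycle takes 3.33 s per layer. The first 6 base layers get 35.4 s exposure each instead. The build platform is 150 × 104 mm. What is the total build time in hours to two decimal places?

6.44 hours

Number of layers: 89.5 / 0.05 → 1790 (rounded up).
Bottom layers: 6 × (35.4 + 3.33) → 232.38 s.
Normal layers = 1784 × (9.54 + 3.33) = 22960.08 s.
Total = 232.38 + 22960.08 = 23192.46 s = 6.44 hours.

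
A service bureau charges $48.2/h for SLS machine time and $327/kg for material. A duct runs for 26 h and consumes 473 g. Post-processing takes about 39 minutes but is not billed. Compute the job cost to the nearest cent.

$1407.87

Machine-time cost = 48.2 × 26 = $1253.20.
Material cost = 327 × 473/1000, so $154.671.
Total = 1253.20 + 154.671 = 1407.871 ≈ $1407.87.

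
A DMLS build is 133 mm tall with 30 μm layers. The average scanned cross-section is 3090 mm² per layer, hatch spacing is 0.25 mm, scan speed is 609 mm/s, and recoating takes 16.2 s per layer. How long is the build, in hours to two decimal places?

44.95 hours

Layers = ⌈133/0.03⌉ = 4434.
Per-layer scan distance = 3090 / 0.25 = 12360 mm.
Laser time per layer = 12360 / 609 = 20.2956 s.
Time per layer: 20.2956 + 16.2 → 36.4956 s.
Build time = 4434 × 36.4956 = 161821.4904 s = 44.95 hours.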